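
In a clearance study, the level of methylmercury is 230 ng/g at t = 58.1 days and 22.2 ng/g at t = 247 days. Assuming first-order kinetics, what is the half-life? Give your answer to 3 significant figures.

56.0 days

Over Δt = 247 − 58.1 = 188.9 days, the level fell by a factor of 230/22.2 ≈ 10.36.
n = log₂(10.36) ≈ 3.373 half-lives, so t½ = 188.9/3.373 ≈ 56.004 days.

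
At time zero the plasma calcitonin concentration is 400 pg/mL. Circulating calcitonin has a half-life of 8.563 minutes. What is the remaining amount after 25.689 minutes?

Elapsed time is 3 half-lives (25.689/8.563).
Each half-life halves the amount: 400 × (1/2)^3 = 400/8 = 50 pg/mL.

50 pg/mL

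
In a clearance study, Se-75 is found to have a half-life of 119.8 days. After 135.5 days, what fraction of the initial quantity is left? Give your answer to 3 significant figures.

n = 135.5/119.8 ≈ 1.1311 half-lives.
Fraction remaining = (1/2)^1.1311 ≈ 0.45658.

0.457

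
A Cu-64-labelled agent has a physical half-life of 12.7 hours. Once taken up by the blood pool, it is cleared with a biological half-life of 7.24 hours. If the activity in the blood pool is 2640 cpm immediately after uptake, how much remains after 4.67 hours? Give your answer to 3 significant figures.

1/t_eff = 1/t_phys + 1/t_biol = 1/12.7 + 1/7.24 = 0.21686 per hour.
t_eff = 12.7 × 7.24 / (12.7 + 7.24) ≈ 4.6112 hours.
Remaining = 2640 × (1/2)^(4.67/4.6112) = 2640 × (1/2)^1.0127 ≈ 1308.4 cpm.

1310 cpm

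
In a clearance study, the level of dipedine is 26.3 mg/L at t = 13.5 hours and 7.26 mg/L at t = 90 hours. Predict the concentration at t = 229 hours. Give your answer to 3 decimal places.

Over Δt = 90 − 13.5 = 76.5 hours, the level fell by a factor of 26.3/7.26 ≈ 3.6226.
n = log₂(3.6226) ≈ 1.857 half-lives, so t½ = 76.5/1.857 ≈ 41.195 hours.
From t = 90 to t = 229: 7.26 × (1/2)^((229−90)/41.195) ≈ 0.70017 mg/L.

0.700 mg/L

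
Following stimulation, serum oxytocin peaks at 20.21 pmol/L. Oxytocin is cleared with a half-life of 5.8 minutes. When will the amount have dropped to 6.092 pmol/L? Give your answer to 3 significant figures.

Fraction remaining = 6.092/20.21 ≈ 0.30143.
n = log₂(20.21/6.092) = ln(3.3175)/ln 2 ≈ 1.7301 half-lives.
t = n × t½ = 1.7301 × 5.8 ≈ 10.034 minutes.

10.0 minutes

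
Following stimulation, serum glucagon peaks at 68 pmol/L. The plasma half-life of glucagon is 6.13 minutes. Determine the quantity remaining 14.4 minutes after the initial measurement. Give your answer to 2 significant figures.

Number of half-lives: n = 14.4/6.13 ≈ 2.3491.
Remaining = 68 × (1/2)^2.3491 = 68 × 0.19627 ≈ 13.346 pmol/L.

13 pmol/L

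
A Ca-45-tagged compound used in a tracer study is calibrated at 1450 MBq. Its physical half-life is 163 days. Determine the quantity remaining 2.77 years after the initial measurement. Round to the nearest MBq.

Convert the elapsed time: 2.77 years = 1011.05 days.
Number of half-lives: n = 1011.05/163 ≈ 6.2028.
Remaining = 1450 × (1/2)^6.2028 = 1450 × 0.013576 ≈ 19.686 MBq.

20 MBq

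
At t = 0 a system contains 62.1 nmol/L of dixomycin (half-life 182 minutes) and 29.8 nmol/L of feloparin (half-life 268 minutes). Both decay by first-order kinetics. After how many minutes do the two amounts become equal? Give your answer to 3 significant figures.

601 minutes

Set 62.1·(1/2)^(t/182) = 29.8·(1/2)^(t/268).
Taking log₂: log₂(62.1/29.8) = t·(1/182 − 1/268).
log₂(2.0839) = 1.0593; 1/182 − 1/268 = 0.0017632.
t = 1.0593 / 0.0017632 ≈ 600.78 minutes.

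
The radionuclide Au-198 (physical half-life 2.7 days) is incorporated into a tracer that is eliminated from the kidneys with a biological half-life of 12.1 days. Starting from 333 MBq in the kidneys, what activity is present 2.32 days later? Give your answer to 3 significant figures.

1/t_eff = 1/t_phys + 1/t_biol = 1/2.7 + 1/12.1 = 0.45301 per day.
t_eff = 2.7 × 12.1 / (2.7 + 12.1) ≈ 2.2074 days.
Remaining = 333 × (1/2)^(2.32/2.2074) = 333 × (1/2)^1.051 ≈ 160.72 MBq.

161 MBq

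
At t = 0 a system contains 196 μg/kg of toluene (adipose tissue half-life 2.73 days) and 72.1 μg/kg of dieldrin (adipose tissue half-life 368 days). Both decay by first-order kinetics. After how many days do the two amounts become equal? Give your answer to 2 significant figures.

Set 196·(1/2)^(t/2.73) = 72.1·(1/2)^(t/368).
Taking log₂: log₂(196/72.1) = t·(1/2.73 − 1/368).
log₂(2.7184) = 1.4428; 1/2.73 − 1/368 = 0.36358.
t = 1.4428 / 0.36358 ≈ 3.9682 days.

4.0 days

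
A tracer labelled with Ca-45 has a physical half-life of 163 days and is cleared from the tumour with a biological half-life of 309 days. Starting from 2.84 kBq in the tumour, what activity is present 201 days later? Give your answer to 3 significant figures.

1/t_eff = 1/t_phys + 1/t_biol = 1/163 + 1/309 = 0.0093712 per day.
t_eff = 163 × 309 / (163 + 309) ≈ 106.71 days.
Remaining = 2.84 × (1/2)^(201/106.71) = 2.84 × (1/2)^1.8836 ≈ 0.76965 kBq.

0.770 kBq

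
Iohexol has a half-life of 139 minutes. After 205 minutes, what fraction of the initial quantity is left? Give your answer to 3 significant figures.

0.360

n = 205/139 ≈ 1.4748 half-lives.
Fraction remaining = (1/2)^1.4748 ≈ 0.35978.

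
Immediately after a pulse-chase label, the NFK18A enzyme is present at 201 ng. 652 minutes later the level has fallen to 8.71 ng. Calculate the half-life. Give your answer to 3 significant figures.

144 minutes

A/A₀ = 8.71/201 ≈ 0.043333.
n = log₂(23.077) ≈ 4.5284 half-lives elapsed in 652 minutes.
t½ = 652/4.5284 ≈ 143.98 minutes.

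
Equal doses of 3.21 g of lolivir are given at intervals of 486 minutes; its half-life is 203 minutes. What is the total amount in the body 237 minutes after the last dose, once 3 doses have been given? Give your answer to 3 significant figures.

The 3 doses were given 1209, 723, 237 minutes ago.
Total = 3.21·(1/2)^(1209/203) + 3.21·(1/2)^(723/203) + 3.21·(1/2)^(237/203)
      = 0.051722 + 0.27187 + 1.4291 ≈ 1.7527 g.

1.75 g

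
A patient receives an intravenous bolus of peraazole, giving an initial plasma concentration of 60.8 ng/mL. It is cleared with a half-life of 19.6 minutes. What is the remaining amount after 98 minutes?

1.9 ng/mL

Elapsed time is 5 half-lives (98/19.6).
Each half-life halves the amount: 60.8 × (1/2)^5 = 60.8/32 = 1.9 ng/mL.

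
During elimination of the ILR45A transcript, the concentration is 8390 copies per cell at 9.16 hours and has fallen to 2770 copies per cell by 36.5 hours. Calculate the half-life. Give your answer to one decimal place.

17.1 hours

Over Δt = 36.5 − 9.16 = 27.34 hours, the level fell by a factor of 8390/2770 ≈ 3.0289.
n = log₂(3.0289) ≈ 1.5988 half-lives, so t½ = 27.34/1.5988 ≈ 17.1 hours.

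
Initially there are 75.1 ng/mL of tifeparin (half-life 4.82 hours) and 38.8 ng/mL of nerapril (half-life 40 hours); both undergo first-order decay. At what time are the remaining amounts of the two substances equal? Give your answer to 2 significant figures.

Set 75.1·(1/2)^(t/4.82) = 38.8·(1/2)^(t/40).
Taking log₂: log₂(75.1/38.8) = t·(1/4.82 − 1/40).
log₂(1.9356) = 0.95276; 1/4.82 − 1/40 = 0.18247.
t = 0.95276 / 0.18247 ≈ 5.2215 hours.

5.2 hours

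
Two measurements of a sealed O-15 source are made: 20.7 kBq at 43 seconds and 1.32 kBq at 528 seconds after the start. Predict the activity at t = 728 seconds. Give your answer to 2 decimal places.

Over Δt = 528 − 43 = 485 seconds, the level fell by a factor of 20.7/1.32 ≈ 15.682.
n = log₂(15.682) ≈ 3.971 half-lives, so t½ = 485/3.971 ≈ 122.13 seconds.
From t = 528 to t = 728: 1.32 × (1/2)^((728−528)/122.13) ≈ 0.42425 kBq.

0.42 kBq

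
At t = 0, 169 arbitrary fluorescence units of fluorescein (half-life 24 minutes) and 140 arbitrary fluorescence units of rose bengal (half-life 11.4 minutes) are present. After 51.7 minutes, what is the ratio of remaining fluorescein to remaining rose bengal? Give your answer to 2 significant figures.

6.3

fluorescein: 169 × (1/2)^(51.7/24) = 169 × (1/2)^2.1542 ≈ 37.968 arbitrary fluorescence units.
rose bengal: 140 × (1/2)^(51.7/11.4) = 140 × (1/2)^4.5351 ≈ 6.0385 arbitrary fluorescence units.
Ratio ≈ 37.968 / 6.0385 ≈ 6.2876.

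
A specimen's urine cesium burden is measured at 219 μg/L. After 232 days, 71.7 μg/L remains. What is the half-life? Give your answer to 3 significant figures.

A/A₀ = 71.7/219 ≈ 0.3274.
n = log₂(3.0544) ≈ 1.6109 half-lives elapsed in 232 days.
t½ = 232/1.6109 ≈ 144.02 days.

144 days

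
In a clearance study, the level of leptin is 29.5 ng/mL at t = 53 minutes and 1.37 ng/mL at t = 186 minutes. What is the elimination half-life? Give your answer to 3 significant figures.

30.0 minutes

Over Δt = 186 − 53 = 133 minutes, the level fell by a factor of 29.5/1.37 ≈ 21.533.
n = log₂(21.533) ≈ 4.4285 half-lives, so t½ = 133/4.4285 ≈ 30.033 minutes.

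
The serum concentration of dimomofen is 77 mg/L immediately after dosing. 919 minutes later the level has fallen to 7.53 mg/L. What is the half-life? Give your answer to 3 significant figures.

274 minutes

A/A₀ = 7.53/77 ≈ 0.097792.
n = log₂(10.226) ≈ 3.3541 half-lives elapsed in 919 minutes.
t½ = 919/3.3541 ≈ 273.99 minutes.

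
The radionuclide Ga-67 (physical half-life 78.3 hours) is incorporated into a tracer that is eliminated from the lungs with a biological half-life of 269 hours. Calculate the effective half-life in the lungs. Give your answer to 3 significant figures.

60.6 hours

1/t_eff = 1/t_phys + 1/t_biol = 1/78.3 + 1/269 = 0.016489 per hour.
t_eff = 78.3 × 269 / (78.3 + 269) ≈ 60.647 hours.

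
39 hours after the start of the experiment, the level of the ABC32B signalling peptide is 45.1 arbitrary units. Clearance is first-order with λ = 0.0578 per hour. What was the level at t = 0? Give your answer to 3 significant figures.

430 arbitrary units

t½ = ln 2 / λ = 0.69315 / 0.0578 ≈ 11.992 hours.
Number of half-lives elapsed: n = 39/11.992 ≈ 3.2521.
A₀ = A × 2^n = 45.1 × 2^3.2521 = 45.1 × 9.5277 ≈ 429.7 arbitrary units.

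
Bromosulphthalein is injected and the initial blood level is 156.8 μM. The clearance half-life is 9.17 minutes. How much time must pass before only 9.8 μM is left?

9.8/156.8 = 1/16, so 4 half-lives have elapsed.
t = 4 × 9.17 = 36.68 minutes.

36.68 minutes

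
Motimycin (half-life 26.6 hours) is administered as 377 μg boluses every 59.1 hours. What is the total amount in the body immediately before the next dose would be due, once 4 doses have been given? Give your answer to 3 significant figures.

The 4 doses were given 236.4, 177.3, 118.2, 59.1 hours ago.
Total = 377·(1/2)^(236.4/26.6) + 377·(1/2)^(177.3/26.6) + 377·(1/2)^(118.2/26.6) + 377·(1/2)^(59.1/26.6)
      = 0.7962 + 3.7141 + 17.325 + 80.819 ≈ 102.65 μg.

103 μg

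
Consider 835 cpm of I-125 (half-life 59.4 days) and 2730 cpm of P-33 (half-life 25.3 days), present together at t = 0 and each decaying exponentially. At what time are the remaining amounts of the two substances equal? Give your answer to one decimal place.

75.3 days

Set 835·(1/2)^(t/59.4) = 2730·(1/2)^(t/25.3).
Taking log₂: log₂(835/2730) = t·(1/59.4 − 1/25.3).
log₂(0.30586) = -1.7091; 1/59.4 − 1/25.3 = -0.022691.
t = -1.7091 / -0.022691 ≈ 75.32 days.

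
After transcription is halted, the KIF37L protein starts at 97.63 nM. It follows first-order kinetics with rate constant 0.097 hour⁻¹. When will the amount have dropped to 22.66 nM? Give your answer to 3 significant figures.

t½ = ln 2 / k = 0.69315 / 0.097 ≈ 7.1458 hours.
Fraction remaining = 22.66/97.63 ≈ 0.2321.
n = log₂(97.63/22.66) = ln(4.3085)/ln 2 ≈ 2.1072 half-lives.
t = n × t½ = 2.1072 × 7.1458 ≈ 15.058 hours.

15.1 hours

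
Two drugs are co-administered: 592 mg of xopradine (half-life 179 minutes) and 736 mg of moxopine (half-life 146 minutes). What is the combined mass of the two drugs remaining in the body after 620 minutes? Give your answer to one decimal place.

92.4 mg

xopradine: 592 × (1/2)^(620/179) = 592 × (1/2)^3.4637 ≈ 53.66 mg.
moxopine: 736 × (1/2)^(620/146) = 736 × (1/2)^4.2466 ≈ 38.773 mg.
Total = 53.66 + 38.773 ≈ 92.433 mg.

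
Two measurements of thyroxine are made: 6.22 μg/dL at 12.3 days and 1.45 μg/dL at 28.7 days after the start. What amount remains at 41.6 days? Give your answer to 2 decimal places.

0.46 μg/dL

Over Δt = 28.7 − 12.3 = 16.4 days, the level fell by a factor of 6.22/1.45 ≈ 4.2897.
n = log₂(4.2897) ≈ 2.1009 half-lives, so t½ = 16.4/2.1009 ≈ 7.8063 days.
From t = 28.7 to t = 41.6: 1.45 × (1/2)^((41.6−28.7)/7.8063) ≈ 0.46123 μg/dL.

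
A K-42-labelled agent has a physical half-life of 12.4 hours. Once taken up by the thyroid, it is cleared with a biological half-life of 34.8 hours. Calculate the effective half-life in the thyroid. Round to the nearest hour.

1/t_eff = 1/t_phys + 1/t_biol = 1/12.4 + 1/34.8 = 0.10938 per hour.
t_eff = 12.4 × 34.8 / (12.4 + 34.8) ≈ 9.1424 hours.

9 hours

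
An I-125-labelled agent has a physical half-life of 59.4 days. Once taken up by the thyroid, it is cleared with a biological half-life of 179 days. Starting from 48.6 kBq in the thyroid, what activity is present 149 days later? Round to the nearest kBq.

1/t_eff = 1/t_phys + 1/t_biol = 1/59.4 + 1/179 = 0.022422 per day.
t_eff = 59.4 × 179 / (59.4 + 179) ≈ 44.6 days.
Remaining = 48.6 × (1/2)^(149/44.6) = 48.6 × (1/2)^3.3408 ≈ 4.7968 kBq.

5 kBq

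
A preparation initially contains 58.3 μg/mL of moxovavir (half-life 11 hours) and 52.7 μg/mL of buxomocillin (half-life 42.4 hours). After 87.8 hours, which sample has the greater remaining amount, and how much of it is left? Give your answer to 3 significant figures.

moxovavir: 58.3 × (1/2)^7.9818 ≈ 0.23062 μg/mL.
buxomocillin: 52.7 × (1/2)^2.0708 ≈ 12.544 μg/mL.
Buxomocillin has more remaining, at ≈ 12.544 μg/mL.

buxomocillin, 12.5 μg/mL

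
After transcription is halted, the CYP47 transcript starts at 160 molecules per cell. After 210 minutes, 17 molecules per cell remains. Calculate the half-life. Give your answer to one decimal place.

64.9 minutes

A/A₀ = 17/160 ≈ 0.10625.
n = log₂(9.4118) ≈ 3.2345 half-lives elapsed in 210 minutes.
t½ = 210/3.2345 ≈ 64.926 minutes.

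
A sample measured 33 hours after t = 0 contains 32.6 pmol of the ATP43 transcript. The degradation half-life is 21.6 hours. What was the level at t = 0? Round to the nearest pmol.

Number of half-lives elapsed: n = 33/21.6 ≈ 1.5278.
A₀ = A × 2^n = 32.6 × 2^1.5278 = 32.6 × 2.8834 ≈ 93.999 pmol.

94 pmol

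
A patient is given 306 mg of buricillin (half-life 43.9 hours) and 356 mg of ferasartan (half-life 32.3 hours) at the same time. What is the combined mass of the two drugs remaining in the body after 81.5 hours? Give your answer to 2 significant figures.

buricillin: 306 × (1/2)^(81.5/43.9) = 306 × (1/2)^1.8565 ≈ 84.501 mg.
ferasartan: 356 × (1/2)^(81.5/32.3) = 356 × (1/2)^2.5232 ≈ 61.928 mg.
Total = 84.501 + 61.928 ≈ 146.43 mg.

150 mg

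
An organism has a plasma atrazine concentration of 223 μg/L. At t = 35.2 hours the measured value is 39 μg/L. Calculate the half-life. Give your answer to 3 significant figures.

A/A₀ = 39/223 ≈ 0.17489.
n = log₂(5.7179) ≈ 2.5155 half-lives elapsed in 35.2 hours.
t½ = 35.2/2.5155 ≈ 13.993 hours.

14.0 hours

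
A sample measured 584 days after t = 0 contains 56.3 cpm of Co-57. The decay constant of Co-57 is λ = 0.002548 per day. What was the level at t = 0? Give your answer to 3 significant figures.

249 cpm

t½ = ln 2 / λ = 0.69315 / 0.002548 ≈ 272.04 days.
Number of half-lives elapsed: n = 584/272.04 ≈ 2.1468.
A₀ = A × 2^n = 56.3 × 2^2.1468 = 56.3 × 4.4284 ≈ 249.32 cpm.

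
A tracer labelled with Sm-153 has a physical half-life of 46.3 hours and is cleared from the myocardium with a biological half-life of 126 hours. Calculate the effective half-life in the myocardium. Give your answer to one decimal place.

33.9 hours

1/t_eff = 1/t_phys + 1/t_biol = 1/46.3 + 1/126 = 0.029535 per hour.
t_eff = 46.3 × 126 / (46.3 + 126) ≈ 33.858 hours.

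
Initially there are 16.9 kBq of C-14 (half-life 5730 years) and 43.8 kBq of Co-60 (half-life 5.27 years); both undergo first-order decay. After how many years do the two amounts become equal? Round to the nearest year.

7 years

Set 16.9·(1/2)^(t/5730) = 43.8·(1/2)^(t/5.27).
Taking log₂: log₂(16.9/43.8) = t·(1/5730 − 1/5.27).
log₂(0.38584) = -1.3739; 1/5730 − 1/5.27 = -0.18958.
t = -1.3739 / -0.18958 ≈ 7.2472 years.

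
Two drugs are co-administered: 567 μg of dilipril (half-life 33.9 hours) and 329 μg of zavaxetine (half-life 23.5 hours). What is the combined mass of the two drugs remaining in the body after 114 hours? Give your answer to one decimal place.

66.5 μg

dilipril: 567 × (1/2)^(114/33.9) = 567 × (1/2)^3.3628 ≈ 55.115 μg.
zavaxetine: 329 × (1/2)^(114/23.5) = 329 × (1/2)^4.8511 ≈ 11.399 μg.
Total = 55.115 + 11.399 ≈ 66.514 μg.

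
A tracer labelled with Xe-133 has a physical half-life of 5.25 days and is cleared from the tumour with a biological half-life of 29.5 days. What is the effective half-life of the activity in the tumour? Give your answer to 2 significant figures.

4.5 days

1/t_eff = 1/t_phys + 1/t_biol = 1/5.25 + 1/29.5 = 0.22437 per day.
t_eff = 5.25 × 29.5 / (5.25 + 29.5) ≈ 4.4568 days.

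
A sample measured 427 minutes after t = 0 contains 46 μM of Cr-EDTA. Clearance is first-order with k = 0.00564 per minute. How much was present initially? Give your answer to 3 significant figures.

511 μM

t½ = ln 2 / k = 0.69315 / 0.00564 ≈ 122.9 minutes.
Number of half-lives elapsed: n = 427/122.9 ≈ 3.4744.
A₀ = A × 2^n = 46 × 2^3.4744 = 46 × 11.115 ≈ 511.28 μM.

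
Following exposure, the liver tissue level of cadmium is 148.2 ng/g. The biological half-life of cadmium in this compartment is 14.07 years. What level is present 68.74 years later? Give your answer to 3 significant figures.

Number of half-lives: n = 68.74/14.07 ≈ 4.8856.
Remaining = 148.2 × (1/2)^4.8856 = 148.2 × 0.03383 ≈ 5.0135 ng/g.

5.01 ng/g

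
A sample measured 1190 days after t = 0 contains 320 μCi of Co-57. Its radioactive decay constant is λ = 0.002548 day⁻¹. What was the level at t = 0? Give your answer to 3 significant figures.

t½ = ln 2 / λ = 0.69315 / 0.002548 ≈ 272.04 days.
Number of half-lives elapsed: n = 1190/272.04 ≈ 4.3744.
A₀ = A × 2^n = 320 × 2^4.3744 = 320 × 20.741 ≈ 6637.2 μCi.

6640 μCi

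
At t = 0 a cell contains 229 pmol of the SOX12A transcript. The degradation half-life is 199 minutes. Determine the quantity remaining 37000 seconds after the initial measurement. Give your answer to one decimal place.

Convert the elapsed time: 37000 seconds = 616.667 minutes.
Number of half-lives: n = 616.667/199 ≈ 3.0988.
Remaining = 229 × (1/2)^3.0988 = 229 × 0.11672 ≈ 26.73 pmol.

26.7 pmol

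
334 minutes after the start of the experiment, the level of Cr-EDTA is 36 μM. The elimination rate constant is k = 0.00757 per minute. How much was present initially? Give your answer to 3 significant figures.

451 μM

t½ = ln 2 / k = 0.69315 / 0.00757 ≈ 91.565 minutes.
Number of half-lives elapsed: n = 334/91.565 ≈ 3.6477.
A₀ = A × 2^n = 36 × 2^3.6477 = 36 × 12.533 ≈ 451.19 μM.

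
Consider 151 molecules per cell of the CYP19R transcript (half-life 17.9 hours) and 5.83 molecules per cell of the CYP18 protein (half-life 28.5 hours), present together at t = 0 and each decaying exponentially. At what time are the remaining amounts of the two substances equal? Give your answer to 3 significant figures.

226 hours

Set 151·(1/2)^(t/17.9) = 5.83·(1/2)^(t/28.5).
Taking log₂: log₂(151/5.83) = t·(1/17.9 − 1/28.5).
log₂(25.901) = 4.6949; 1/17.9 − 1/28.5 = 0.020778.
t = 4.6949 / 0.020778 ≈ 225.95 hours.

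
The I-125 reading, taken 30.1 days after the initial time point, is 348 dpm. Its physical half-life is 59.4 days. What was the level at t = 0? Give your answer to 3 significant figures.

Number of half-lives elapsed: n = 30.1/59.4 ≈ 0.50673.
A₀ = A × 2^n = 348 × 2^0.50673 = 348 × 1.4208 ≈ 494.45 dpm.

494 dpm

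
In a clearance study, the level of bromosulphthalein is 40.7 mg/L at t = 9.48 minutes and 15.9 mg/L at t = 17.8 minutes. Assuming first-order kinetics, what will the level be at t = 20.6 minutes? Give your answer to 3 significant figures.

11.6 mg/L

Over Δt = 17.8 − 9.48 = 8.32 minutes, the level fell by a factor of 40.7/15.9 ≈ 2.5597.
n = log₂(2.5597) ≈ 1.356 half-lives, so t½ = 8.32/1.356 ≈ 6.1357 minutes.
From t = 17.8 to t = 20.6: 15.9 × (1/2)^((20.6−17.8)/6.1357) ≈ 11.588 mg/L.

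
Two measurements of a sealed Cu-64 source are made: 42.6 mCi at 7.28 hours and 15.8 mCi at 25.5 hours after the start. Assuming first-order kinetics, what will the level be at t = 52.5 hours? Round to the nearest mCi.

Over Δt = 25.5 − 7.28 = 18.22 hours, the level fell by a factor of 42.6/15.8 ≈ 2.6962.
n = log₂(2.6962) ≈ 1.4309 half-lives, so t½ = 18.22/1.4309 ≈ 12.733 hours.
From t = 25.5 to t = 52.5: 15.8 × (1/2)^((52.5−25.5)/12.733) ≈ 3.6335 mCi.

4 mCi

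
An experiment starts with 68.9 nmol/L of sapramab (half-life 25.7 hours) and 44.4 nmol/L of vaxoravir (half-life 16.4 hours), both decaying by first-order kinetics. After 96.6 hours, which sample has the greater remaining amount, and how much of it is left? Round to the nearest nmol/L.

sapramab: 68.9 × (1/2)^3.7588 ≈ 5.09 nmol/L.
vaxoravir: 44.4 × (1/2)^5.8902 ≈ 0.74859 nmol/L.
Sapramab has more remaining, at ≈ 5.09 nmol/L.

sapramab, 5 nmol/L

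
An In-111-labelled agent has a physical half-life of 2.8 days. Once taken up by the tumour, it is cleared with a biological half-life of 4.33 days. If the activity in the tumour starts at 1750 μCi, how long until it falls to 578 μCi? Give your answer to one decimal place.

1/t_eff = 1/t_phys + 1/t_biol = 1/2.8 + 1/4.33 = 0.58809 per day.
t_eff = 2.8 × 4.33 / (2.8 + 4.33) ≈ 1.7004 days.
n = log₂(1750/578) ≈ 1.5982; t = 1.5982 × 1.7004 ≈ 2.7176 days.

2.7 days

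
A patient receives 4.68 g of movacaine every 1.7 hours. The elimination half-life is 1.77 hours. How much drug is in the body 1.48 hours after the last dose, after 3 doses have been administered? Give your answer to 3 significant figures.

The 3 doses were given 4.88, 3.18, 1.48 hours ago.
Total = 4.68·(1/2)^(4.88/1.77) + 4.68·(1/2)^(3.18/1.77) + 4.68·(1/2)^(1.48/1.77)
      = 0.69229 + 1.3471 + 2.6214 ≈ 4.6609 g.

4.66 g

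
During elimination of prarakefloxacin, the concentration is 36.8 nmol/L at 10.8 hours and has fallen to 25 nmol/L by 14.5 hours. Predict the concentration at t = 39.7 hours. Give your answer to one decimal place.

1.8 nmol/L

Over Δt = 14.5 − 10.8 = 3.7 hours, the level fell by a factor of 36.8/25 ≈ 1.472.
n = log₂(1.472) ≈ 0.55778 half-lives, so t½ = 3.7/0.55778 ≈ 6.6335 hours.
From t = 14.5 to t = 39.7: 25 × (1/2)^((39.7−14.5)/6.6335) ≈ 1.7962 nmol/L.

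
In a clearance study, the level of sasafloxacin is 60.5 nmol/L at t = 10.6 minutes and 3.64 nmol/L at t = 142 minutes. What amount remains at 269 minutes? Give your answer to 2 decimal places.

0.24 nmol/L

Over Δt = 142 − 10.6 = 131.4 minutes, the level fell by a factor of 60.5/3.64 ≈ 16.621.
n = log₂(16.621) ≈ 4.0549 half-lives, so t½ = 131.4/4.0549 ≈ 32.405 minutes.
From t = 142 to t = 269: 3.64 × (1/2)^((269−142)/32.405) ≈ 0.24061 nmol/L.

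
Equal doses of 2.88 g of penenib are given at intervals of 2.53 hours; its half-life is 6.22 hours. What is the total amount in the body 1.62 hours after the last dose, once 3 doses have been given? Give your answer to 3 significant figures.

5.59 g

The 3 doses were given 6.68, 4.15, 1.62 hours ago.
Total = 2.88·(1/2)^(6.68/6.22) + 2.88·(1/2)^(4.15/6.22) + 2.88·(1/2)^(1.62/6.22)
      = 1.368 + 1.8136 + 2.4043 ≈ 5.586 g.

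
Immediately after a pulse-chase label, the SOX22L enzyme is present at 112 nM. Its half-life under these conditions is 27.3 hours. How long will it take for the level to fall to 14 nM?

14/112 = 1/8, so 3 half-lives have elapsed.
t = 3 × 27.3 = 81.9 hours.

81.9 hours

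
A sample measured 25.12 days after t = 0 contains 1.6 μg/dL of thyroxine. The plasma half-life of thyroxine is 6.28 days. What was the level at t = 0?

Number of half-lives elapsed: n = 25.12/6.28 ≈ 4.
A₀ = A × 2^n = 1.6 × 2^4 = 1.6 × 16 ≈ 25.6 μg/dL.

25.6 μg/dL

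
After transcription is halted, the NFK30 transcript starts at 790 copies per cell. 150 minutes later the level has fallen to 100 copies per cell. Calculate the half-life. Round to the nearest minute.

A/A₀ = 100/790 ≈ 0.12658.
n = log₂(7.9) ≈ 2.9819 half-lives elapsed in 150 minutes.
t½ = 150/2.9819 ≈ 50.304 minutes.

50 minutes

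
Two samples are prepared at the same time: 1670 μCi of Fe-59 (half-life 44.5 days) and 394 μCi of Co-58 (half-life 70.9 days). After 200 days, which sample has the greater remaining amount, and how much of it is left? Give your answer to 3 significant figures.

Fe-59: 1670 × (1/2)^4.4944 ≈ 74.092 μCi.
Co-58: 394 × (1/2)^2.8209 ≈ 55.761 μCi.
Fe-59 has more remaining, at ≈ 74.092 μCi.

Fe-59, 74.1 μCi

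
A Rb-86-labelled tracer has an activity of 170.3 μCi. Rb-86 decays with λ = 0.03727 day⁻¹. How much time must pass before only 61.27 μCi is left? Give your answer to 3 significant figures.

t½ = ln 2 / λ = 0.69315 / 0.03727 ≈ 18.598 days.
Fraction remaining = 61.27/170.3 ≈ 0.35978.
n = log₂(170.3/61.27) = ln(2.7795)/ln 2 ≈ 1.4748 half-lives.
t = n × t½ = 1.4748 × 18.598 ≈ 27.429 days.

27.4 days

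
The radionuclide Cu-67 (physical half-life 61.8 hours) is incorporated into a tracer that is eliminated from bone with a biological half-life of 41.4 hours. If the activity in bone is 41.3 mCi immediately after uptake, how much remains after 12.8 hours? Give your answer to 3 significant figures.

1/t_eff = 1/t_phys + 1/t_biol = 1/61.8 + 1/41.4 = 0.040336 per hour.
t_eff = 61.8 × 41.4 / (61.8 + 41.4) ≈ 24.792 hours.
Remaining = 41.3 × (1/2)^(12.8/24.792) = 41.3 × (1/2)^0.5163 ≈ 28.875 mCi.

28.9 mCi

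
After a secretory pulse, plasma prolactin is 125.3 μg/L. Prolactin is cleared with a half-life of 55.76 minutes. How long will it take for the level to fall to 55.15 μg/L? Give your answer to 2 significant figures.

Fraction remaining = 55.15/125.3 ≈ 0.44014.
n = log₂(125.3/55.15) = ln(2.272)/ln 2 ≈ 1.184 half-lives.
t = n × t½ = 1.184 × 55.76 ≈ 66.017 minutes.

66 minutes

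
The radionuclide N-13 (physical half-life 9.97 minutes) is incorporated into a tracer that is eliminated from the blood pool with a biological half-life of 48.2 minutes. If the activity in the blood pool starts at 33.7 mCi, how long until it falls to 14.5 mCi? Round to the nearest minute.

1/t_eff = 1/t_phys + 1/t_biol = 1/9.97 + 1/48.2 = 0.12105 per minute.
t_eff = 9.97 × 48.2 / (9.97 + 48.2) ≈ 8.2612 minutes.
n = log₂(33.7/14.5) ≈ 1.2167; t = 1.2167 × 8.2612 ≈ 10.051 minutes.

10 minutes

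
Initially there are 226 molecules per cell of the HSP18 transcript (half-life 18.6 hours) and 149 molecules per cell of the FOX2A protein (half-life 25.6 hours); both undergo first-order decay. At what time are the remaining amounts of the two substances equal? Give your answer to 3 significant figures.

Set 226·(1/2)^(t/18.6) = 149·(1/2)^(t/25.6).
Taking log₂: log₂(226/149) = t·(1/18.6 − 1/25.6).
log₂(1.5168) = 0.60101; 1/18.6 − 1/25.6 = 0.014701.
t = 0.60101 / 0.014701 ≈ 40.882 hours.

40.9 hours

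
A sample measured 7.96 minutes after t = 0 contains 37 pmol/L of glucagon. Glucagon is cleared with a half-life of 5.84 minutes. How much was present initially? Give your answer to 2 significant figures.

95 pmol/L

Number of half-lives elapsed: n = 7.96/5.84 ≈ 1.363.
A₀ = A × 2^n = 37 × 2^1.363 = 37 × 2.5722 ≈ 95.172 pmol/L.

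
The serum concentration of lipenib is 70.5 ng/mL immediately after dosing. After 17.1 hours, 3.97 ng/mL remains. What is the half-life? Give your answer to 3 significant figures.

4.12 hours

A/A₀ = 3.97/70.5 ≈ 0.056312.
n = log₂(17.758) ≈ 4.1504 half-lives elapsed in 17.1 hours.
t½ = 17.1/4.1504 ≈ 4.1201 hours.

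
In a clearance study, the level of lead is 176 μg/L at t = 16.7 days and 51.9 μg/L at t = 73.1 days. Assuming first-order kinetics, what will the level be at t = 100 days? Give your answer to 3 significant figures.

29.0 μg/L

Over Δt = 73.1 − 16.7 = 56.4 days, the level fell by a factor of 176/51.9 ≈ 3.3911.
n = log₂(3.3911) ≈ 1.7618 half-lives, so t½ = 56.4/1.7618 ≈ 32.013 days.
From t = 73.1 to t = 100: 51.9 × (1/2)^((100−73.1)/32.013) ≈ 28.988 μg/L.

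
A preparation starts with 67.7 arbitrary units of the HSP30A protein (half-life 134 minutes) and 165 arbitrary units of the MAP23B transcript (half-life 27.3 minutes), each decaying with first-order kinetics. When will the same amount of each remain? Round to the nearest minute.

Set 67.7·(1/2)^(t/134) = 165·(1/2)^(t/27.3).
Taking log₂: log₂(67.7/165) = t·(1/134 − 1/27.3).
log₂(0.4103) = -1.2852; 1/134 − 1/27.3 = -0.029167.
t = -1.2852 / -0.029167 ≈ 44.064 minutes.

44 minutes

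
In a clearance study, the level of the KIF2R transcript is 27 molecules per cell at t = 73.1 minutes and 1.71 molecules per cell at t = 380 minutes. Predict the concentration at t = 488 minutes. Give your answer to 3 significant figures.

Over Δt = 380 − 73.1 = 306.9 minutes, the level fell by a factor of 27/1.71 ≈ 15.789.
n = log₂(15.789) ≈ 3.9809 half-lives, so t½ = 306.9/3.9809 ≈ 77.093 minutes.
From t = 380 to t = 488: 1.71 × (1/2)^((488−380)/77.093) ≈ 0.64756 molecules per cell.

0.648 molecules per cell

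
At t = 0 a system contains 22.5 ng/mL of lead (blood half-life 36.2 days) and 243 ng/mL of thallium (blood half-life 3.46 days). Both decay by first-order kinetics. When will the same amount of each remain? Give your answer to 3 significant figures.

Set 22.5·(1/2)^(t/36.2) = 243·(1/2)^(t/3.46).
Taking log₂: log₂(22.5/243) = t·(1/36.2 − 1/3.46).
log₂(0.092593) = -3.433; 1/36.2 − 1/3.46 = -0.26139.
t = -3.433 / -0.26139 ≈ 13.133 days.

13.1 days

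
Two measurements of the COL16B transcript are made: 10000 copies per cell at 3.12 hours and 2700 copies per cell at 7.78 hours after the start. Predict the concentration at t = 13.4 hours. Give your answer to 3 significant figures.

557 copies per cell

Over Δt = 7.78 − 3.12 = 4.66 hours, the level fell by a factor of 10000/2700 ≈ 3.7037.
n = log₂(3.7037) ≈ 1.889 half-lives, so t½ = 4.66/1.889 ≈ 2.467 hours.
From t = 7.78 to t = 13.4: 2700 × (1/2)^((13.4−7.78)/2.467) ≈ 556.65 copies per cell.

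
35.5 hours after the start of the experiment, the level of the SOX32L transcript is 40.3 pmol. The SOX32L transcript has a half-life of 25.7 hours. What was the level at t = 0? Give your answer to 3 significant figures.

Number of half-lives elapsed: n = 35.5/25.7 ≈ 1.3813.
A₀ = A × 2^n = 40.3 × 2^1.3813 = 40.3 × 2.6051 ≈ 104.98 pmol.

105 pmol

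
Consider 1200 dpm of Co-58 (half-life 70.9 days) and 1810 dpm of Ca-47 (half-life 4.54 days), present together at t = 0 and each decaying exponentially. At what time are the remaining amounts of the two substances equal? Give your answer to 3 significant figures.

2.88 days

Set 1200·(1/2)^(t/70.9) = 1810·(1/2)^(t/4.54).
Taking log₂: log₂(1200/1810) = t·(1/70.9 − 1/4.54).
log₂(0.66298) = -0.59296; 1/70.9 − 1/4.54 = -0.20616.
t = -0.59296 / -0.20616 ≈ 2.8762 days.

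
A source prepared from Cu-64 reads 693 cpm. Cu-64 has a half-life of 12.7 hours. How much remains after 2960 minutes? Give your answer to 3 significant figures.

46.9 cpm

Convert the elapsed time: 2960 minutes = 49.3333 hours.
Number of half-lives: n = 49.3333/12.7 ≈ 3.8845.
Remaining = 693 × (1/2)^3.8845 = 693 × 0.067709 ≈ 46.922 cpm.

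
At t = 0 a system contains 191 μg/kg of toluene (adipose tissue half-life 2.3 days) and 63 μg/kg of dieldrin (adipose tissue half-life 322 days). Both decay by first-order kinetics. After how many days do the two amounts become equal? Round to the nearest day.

Set 191·(1/2)^(t/2.3) = 63·(1/2)^(t/322).
Taking log₂: log₂(191/63) = t·(1/2.3 − 1/322).
log₂(3.0317) = 1.6001; 1/2.3 − 1/322 = 0.43168.
t = 1.6001 / 0.43168 ≈ 3.7068 days.

4 days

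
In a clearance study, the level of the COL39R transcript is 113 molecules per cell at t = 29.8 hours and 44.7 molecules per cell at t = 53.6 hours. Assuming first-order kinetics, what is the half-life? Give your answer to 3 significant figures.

Over Δt = 53.6 − 29.8 = 23.8 hours, the level fell by a factor of 113/44.7 ≈ 2.528.
n = log₂(2.528) ≈ 1.338 half-lives, so t½ = 23.8/1.338 ≈ 17.788 hours.

17.8 hours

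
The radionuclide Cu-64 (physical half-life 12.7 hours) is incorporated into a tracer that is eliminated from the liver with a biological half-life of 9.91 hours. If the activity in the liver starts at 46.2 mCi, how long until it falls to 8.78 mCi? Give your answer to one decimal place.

1/t_eff = 1/t_phys + 1/t_biol = 1/12.7 + 1/9.91 = 0.17965 per hour.
t_eff = 12.7 × 9.91 / (12.7 + 9.91) ≈ 5.5664 hours.
n = log₂(46.2/8.78) ≈ 2.3956; t = 2.3956 × 5.5664 ≈ 13.335 hours.

13.3 hours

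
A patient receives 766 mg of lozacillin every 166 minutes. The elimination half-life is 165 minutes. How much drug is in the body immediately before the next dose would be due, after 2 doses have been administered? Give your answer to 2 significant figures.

570 mg

The 2 doses were given 332, 166 minutes ago.
Total = 766·(1/2)^(332/165) + 766·(1/2)^(166/165)
      = 189.9 + 381.39 ≈ 571.29 mg.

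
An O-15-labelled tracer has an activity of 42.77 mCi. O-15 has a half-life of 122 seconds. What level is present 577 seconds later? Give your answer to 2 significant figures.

Number of half-lives: n = 577/122 ≈ 4.7295.
Remaining = 42.77 × (1/2)^4.7295 = 42.77 × 0.037694 ≈ 1.6122 mCi.

1.6 mCi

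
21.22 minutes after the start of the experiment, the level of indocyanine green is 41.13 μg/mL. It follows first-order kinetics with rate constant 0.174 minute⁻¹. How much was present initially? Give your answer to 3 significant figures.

1650 μg/mL

t½ = ln 2 / k = 0.69315 / 0.174 ≈ 3.9836 minutes.
Number of half-lives elapsed: n = 21.22/3.9836 ≈ 5.3268.
A₀ = A × 2^n = 41.13 × 2^5.3268 = 41.13 × 40.136 ≈ 1650.8 μg/mL.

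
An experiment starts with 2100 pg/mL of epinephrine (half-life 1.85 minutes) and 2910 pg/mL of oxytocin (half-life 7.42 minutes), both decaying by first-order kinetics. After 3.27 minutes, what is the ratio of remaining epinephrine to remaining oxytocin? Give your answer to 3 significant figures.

epinephrine: 2100 × (1/2)^(3.27/1.85) = 2100 × (1/2)^1.7676 ≈ 616.78 pg/mL.
oxytocin: 2910 × (1/2)^(3.27/7.42) = 2910 × (1/2)^0.4407 ≈ 2144 pg/mL.
Ratio ≈ 616.78 / 2144 ≈ 0.28767.

0.288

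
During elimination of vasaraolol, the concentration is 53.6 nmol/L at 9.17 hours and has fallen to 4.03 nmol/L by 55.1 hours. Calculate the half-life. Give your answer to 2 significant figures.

12 hours

Over Δt = 55.1 − 9.17 = 45.93 hours, the level fell by a factor of 53.6/4.03 ≈ 13.3.
n = log₂(13.3) ≈ 3.7334 half-lives, so t½ = 45.93/3.7334 ≈ 12.303 hours.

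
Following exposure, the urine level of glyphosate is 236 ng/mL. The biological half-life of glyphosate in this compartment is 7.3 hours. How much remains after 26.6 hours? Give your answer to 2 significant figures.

Number of half-lives: n = 26.6/7.3 ≈ 3.6438.
Remaining = 236 × (1/2)^3.6438 = 236 × 0.080001 ≈ 18.88 ng/mL.

19 ng/mL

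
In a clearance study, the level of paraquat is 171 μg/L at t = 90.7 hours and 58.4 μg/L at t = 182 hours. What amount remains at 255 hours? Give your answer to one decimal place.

Over Δt = 182 − 90.7 = 91.3 hours, the level fell by a factor of 171/58.4 ≈ 2.9281.
n = log₂(2.9281) ≈ 1.55 half-lives, so t½ = 91.3/1.55 ≈ 58.905 hours.
From t = 182 to t = 255: 58.4 × (1/2)^((255−182)/58.905) ≈ 24.737 μg/L.

24.7 μg/L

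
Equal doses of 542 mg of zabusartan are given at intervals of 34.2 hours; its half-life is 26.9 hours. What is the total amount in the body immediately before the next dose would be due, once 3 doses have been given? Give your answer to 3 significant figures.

356 mg

The 3 doses were given 102.6, 68.4, 34.2 hours ago.
Total = 542·(1/2)^(102.6/26.9) + 542·(1/2)^(68.4/26.9) + 542·(1/2)^(34.2/26.9)
      = 38.533 + 93.015 + 224.53 ≈ 356.08 mg.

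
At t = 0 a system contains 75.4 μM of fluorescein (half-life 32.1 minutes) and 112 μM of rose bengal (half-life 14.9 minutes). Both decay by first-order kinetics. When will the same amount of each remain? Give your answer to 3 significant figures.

15.9 minutes

Set 75.4·(1/2)^(t/32.1) = 112·(1/2)^(t/14.9).
Taking log₂: log₂(75.4/112) = t·(1/32.1 − 1/14.9).
log₂(0.67321) = -0.57086; 1/32.1 − 1/14.9 = -0.035961.
t = -0.57086 / -0.035961 ≈ 15.874 minutes.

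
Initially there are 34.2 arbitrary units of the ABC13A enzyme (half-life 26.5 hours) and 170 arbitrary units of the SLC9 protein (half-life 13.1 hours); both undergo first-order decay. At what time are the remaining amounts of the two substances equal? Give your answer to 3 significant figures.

59.9 hours

Set 34.2·(1/2)^(t/26.5) = 170·(1/2)^(t/13.1).
Taking log₂: log₂(34.2/170) = t·(1/26.5 − 1/13.1).
log₂(0.20118) = -2.3135; 1/26.5 − 1/13.1 = -0.0386.
t = -2.3135 / -0.0386 ≈ 59.934 hours.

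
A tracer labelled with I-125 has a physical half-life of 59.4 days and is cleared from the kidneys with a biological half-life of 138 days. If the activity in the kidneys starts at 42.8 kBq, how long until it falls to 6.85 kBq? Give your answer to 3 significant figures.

110 days

1/t_eff = 1/t_phys + 1/t_biol = 1/59.4 + 1/138 = 0.024081 per day.
t_eff = 59.4 × 138 / (59.4 + 138) ≈ 41.526 days.
n = log₂(42.8/6.85) ≈ 2.6434; t = 2.6434 × 41.526 ≈ 109.77 days.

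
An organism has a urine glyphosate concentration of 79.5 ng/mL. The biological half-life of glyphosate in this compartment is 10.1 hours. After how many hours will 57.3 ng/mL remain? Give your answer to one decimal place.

Fraction remaining = 57.3/79.5 ≈ 0.72075.
n = log₂(79.5/57.3) = ln(1.3874)/ln 2 ≈ 0.47242 half-lives.
t = n × t½ = 0.47242 × 10.1 ≈ 4.7714 hours.

4.8 hours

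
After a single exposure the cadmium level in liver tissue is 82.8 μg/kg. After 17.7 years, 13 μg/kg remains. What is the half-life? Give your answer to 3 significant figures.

A/A₀ = 13/82.8 ≈ 0.157.
n = log₂(6.3692) ≈ 2.6711 half-lives elapsed in 17.7 years.
t½ = 17.7/2.6711 ≈ 6.6264 years.

6.63 years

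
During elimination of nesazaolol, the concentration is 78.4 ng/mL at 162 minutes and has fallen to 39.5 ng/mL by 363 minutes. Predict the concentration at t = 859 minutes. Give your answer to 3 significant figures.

Over Δt = 363 − 162 = 201 minutes, the level fell by a factor of 78.4/39.5 ≈ 1.9848.
n = log₂(1.9848) ≈ 0.989 half-lives, so t½ = 201/0.989 ≈ 203.24 minutes.
From t = 363 to t = 859: 39.5 × (1/2)^((859−363)/203.24) ≈ 7.2766 ng/mL.

7.28 ng/mL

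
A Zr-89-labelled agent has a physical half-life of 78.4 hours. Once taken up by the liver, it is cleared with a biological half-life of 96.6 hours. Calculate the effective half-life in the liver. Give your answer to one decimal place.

1/t_eff = 1/t_phys + 1/t_biol = 1/78.4 + 1/96.6 = 0.023107 per hour.
t_eff = 78.4 × 96.6 / (78.4 + 96.6) ≈ 43.277 hours.

43.3 hours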